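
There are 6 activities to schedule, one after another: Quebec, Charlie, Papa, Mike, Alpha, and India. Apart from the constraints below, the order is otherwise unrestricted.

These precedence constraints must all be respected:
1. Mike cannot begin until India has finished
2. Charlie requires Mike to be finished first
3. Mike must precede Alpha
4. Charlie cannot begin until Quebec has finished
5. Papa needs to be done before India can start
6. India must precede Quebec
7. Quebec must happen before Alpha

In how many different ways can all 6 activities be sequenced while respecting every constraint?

4

Papa is the only activity with nothing required before it, so every ordering starts there.
Counting all ways to extend the partial order to a total order gives 4.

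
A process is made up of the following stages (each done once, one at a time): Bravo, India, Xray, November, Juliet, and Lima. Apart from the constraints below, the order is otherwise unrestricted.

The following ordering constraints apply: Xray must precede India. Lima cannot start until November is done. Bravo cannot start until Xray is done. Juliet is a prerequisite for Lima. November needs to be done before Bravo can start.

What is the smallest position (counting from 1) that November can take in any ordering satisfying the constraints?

1

November has no prerequisites at all, so it can go in position 1.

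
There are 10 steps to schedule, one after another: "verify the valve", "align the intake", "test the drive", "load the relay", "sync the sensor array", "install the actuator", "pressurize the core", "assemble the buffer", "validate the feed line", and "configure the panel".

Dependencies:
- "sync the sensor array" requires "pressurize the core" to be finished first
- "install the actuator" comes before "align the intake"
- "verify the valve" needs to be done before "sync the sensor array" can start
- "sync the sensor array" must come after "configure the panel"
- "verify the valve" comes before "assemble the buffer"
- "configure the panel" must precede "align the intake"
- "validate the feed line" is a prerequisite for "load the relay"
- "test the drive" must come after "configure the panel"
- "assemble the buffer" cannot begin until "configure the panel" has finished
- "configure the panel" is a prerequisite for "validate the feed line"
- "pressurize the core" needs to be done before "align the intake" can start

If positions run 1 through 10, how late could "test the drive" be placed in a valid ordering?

"test the drive" has no required successors, so nothing stops it from going last (position 10).

10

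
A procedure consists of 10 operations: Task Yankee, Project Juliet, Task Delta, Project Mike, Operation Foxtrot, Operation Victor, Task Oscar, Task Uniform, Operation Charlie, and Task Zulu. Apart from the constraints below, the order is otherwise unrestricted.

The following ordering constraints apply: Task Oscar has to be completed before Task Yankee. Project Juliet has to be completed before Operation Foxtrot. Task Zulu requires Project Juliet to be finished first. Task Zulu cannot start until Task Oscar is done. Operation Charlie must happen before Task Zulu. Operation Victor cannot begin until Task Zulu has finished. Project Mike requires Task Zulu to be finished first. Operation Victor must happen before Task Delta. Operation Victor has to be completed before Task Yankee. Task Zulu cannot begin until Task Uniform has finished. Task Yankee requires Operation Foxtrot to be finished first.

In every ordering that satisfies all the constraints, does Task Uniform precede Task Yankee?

Yes

Tracing the constraints gives a chain: Task Uniform → Task Zulu → Operation Victor → Task Yankee.
So Task Uniform must precede Task Yankee in any valid ordering.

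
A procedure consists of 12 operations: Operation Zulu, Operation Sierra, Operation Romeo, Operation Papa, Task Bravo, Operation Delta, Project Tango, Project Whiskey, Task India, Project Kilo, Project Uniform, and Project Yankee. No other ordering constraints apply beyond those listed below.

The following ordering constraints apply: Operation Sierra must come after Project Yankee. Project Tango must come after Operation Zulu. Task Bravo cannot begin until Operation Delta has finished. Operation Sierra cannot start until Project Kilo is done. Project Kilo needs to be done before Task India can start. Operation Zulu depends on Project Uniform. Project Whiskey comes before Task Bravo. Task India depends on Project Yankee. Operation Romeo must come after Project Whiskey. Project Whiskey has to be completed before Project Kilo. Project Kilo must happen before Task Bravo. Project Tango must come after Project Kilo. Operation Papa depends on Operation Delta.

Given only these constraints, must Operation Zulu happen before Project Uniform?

In fact the dependencies run the other way: Project Uniform → Operation Zulu.
So Operation Zulu does not have to come before Project Uniform — it cannot.

No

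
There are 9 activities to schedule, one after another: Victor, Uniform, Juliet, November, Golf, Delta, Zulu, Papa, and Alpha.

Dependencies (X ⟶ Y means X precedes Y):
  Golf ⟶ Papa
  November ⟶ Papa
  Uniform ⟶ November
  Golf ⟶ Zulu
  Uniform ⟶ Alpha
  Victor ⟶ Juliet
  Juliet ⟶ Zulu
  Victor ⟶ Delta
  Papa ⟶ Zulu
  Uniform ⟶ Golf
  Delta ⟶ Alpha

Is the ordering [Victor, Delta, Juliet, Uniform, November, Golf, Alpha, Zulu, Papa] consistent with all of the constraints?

No

In the proposed order, Zulu appears before Papa.
Since Papa is required before Zulu, the ordering is invalid.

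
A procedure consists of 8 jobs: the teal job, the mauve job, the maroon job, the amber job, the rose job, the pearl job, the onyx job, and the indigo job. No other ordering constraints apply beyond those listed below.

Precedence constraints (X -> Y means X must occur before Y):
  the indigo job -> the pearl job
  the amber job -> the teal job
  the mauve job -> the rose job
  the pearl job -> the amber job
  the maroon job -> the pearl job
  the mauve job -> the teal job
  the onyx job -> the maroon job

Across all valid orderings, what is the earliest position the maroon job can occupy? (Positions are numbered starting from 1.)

Working backwards through the constraints from the maroon job, its only required predecessor is the onyx job.
With 1 mandatory predecessor, the earliest the maroon job can sit is position 1+1 = 2, and placing just that one first achieves it.

2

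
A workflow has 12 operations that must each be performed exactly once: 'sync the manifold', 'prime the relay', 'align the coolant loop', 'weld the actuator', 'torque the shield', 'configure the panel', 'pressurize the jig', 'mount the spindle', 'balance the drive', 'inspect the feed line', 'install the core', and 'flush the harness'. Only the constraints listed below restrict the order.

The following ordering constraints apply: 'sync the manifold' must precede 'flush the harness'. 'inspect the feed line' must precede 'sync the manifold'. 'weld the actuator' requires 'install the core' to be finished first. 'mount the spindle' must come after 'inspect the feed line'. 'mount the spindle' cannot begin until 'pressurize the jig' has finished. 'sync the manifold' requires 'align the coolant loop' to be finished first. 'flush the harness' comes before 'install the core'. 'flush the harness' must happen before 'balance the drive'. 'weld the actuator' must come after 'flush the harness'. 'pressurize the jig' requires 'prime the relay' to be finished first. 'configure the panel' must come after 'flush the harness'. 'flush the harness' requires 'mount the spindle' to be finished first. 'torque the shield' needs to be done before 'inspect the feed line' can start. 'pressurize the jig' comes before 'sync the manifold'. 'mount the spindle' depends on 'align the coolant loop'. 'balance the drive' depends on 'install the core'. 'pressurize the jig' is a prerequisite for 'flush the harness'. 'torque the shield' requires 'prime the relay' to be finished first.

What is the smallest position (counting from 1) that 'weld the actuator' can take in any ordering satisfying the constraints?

10

Every operation that must precede 'weld the actuator' has to come before it. Tracing all chains that end at 'weld the actuator', those operations are: 'sync the manifold', 'prime the relay', 'align the coolant loop', 'torque the shield', 'pressurize the jig', 'mount the spindle', 'inspect the feed line', 'install the core', 'flush the harness' — 9 in total.
So at minimum 9 operations come before 'weld the actuator', putting 'weld the actuator' no earlier than position 10. That position is achievable by scheduling exactly those predecessors first.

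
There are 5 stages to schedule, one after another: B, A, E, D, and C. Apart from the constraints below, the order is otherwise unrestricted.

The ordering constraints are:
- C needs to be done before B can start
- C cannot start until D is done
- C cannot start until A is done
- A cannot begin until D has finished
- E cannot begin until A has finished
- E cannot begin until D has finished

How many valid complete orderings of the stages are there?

Only D has no prerequisites, so it must go first.
Counting all ways to extend the partial order to a total order gives 3.

3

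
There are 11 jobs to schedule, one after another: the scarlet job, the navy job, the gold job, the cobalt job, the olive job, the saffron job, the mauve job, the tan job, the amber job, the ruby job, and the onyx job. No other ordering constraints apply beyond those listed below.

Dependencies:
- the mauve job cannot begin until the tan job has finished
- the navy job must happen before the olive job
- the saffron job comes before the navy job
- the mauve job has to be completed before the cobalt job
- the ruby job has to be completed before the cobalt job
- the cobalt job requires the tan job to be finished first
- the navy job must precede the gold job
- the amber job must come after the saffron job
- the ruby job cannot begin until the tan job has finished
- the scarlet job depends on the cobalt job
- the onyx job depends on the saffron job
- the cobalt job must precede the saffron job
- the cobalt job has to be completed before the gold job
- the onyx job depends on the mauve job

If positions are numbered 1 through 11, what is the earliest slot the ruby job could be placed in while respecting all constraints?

Working backwards through the constraints from the ruby job, its only required predecessor is the tan job.
With 1 mandatory predecessor, the earliest the ruby job can sit is position 1+1 = 2, and placing just that one first achieves it.

2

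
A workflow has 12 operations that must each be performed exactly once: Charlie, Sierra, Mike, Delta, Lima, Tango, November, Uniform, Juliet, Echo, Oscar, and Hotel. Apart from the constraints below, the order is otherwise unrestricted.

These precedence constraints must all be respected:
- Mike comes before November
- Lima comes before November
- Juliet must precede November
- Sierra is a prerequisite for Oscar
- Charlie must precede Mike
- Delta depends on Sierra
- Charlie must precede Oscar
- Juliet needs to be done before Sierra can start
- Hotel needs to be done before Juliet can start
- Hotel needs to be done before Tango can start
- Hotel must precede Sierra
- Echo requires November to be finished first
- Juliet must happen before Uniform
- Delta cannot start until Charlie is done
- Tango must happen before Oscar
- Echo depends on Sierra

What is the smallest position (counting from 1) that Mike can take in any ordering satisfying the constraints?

2

Working backwards through the constraints from Mike, its only required predecessor is Charlie.
With 1 mandatory predecessor, the earliest Mike can sit is position 1+1 = 2, and placing just that one first achieves it.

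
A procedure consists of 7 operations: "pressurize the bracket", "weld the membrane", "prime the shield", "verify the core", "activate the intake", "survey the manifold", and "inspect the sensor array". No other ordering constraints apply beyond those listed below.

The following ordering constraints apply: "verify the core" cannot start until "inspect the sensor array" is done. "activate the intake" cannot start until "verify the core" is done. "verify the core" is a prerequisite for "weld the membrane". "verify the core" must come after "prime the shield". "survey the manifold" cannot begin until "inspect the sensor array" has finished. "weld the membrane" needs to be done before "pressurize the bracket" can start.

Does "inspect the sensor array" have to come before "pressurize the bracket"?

Yes

There is a constraint chain "inspect the sensor array" → "verify the core" → "weld the membrane" → "pressurize the bracket".
That forces "inspect the sensor array" before "pressurize the bracket" in every valid schedule.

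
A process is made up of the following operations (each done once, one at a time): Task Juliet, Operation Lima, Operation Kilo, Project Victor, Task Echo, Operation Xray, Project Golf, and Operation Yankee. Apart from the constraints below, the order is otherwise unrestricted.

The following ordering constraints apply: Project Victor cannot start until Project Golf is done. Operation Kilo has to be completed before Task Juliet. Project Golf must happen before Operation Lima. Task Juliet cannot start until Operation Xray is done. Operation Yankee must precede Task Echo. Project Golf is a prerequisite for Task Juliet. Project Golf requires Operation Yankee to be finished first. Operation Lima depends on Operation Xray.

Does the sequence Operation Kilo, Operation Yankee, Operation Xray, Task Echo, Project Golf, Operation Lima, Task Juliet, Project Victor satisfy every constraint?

Every stated constraint is respected: Operation Kilo sits at position 1, ahead of Task Juliet at position 7, and each of the other listed pairs likewise has the predecessor earlier in the sequence.

Yes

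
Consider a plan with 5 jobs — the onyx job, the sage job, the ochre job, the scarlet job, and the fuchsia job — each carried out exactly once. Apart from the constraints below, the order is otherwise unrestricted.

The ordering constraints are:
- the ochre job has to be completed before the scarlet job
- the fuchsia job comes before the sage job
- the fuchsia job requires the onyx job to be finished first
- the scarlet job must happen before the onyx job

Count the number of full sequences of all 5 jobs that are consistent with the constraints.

The ochre job is the only job with nothing required before it, so every ordering starts there.
Continuing from there, at each step only one job has all its prerequisites placed, so the ordering is fully determined — there is exactly 1.

1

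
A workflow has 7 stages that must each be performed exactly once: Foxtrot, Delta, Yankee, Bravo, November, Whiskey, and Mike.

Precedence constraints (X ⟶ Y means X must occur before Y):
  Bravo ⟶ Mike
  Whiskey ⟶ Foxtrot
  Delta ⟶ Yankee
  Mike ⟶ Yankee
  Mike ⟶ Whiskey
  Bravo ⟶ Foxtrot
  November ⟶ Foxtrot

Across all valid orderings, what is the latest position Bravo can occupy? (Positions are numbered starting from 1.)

3

The stages that are forced after Bravo, directly or by a chain of constraints, are Foxtrot, Yankee, Whiskey, Mike. That's 4 stages.
With 4 mandatory successors out of 7 stages total, the latest slot for Bravo is 7−4 = 3, and it's reachable by doing all non-successors before Bravo.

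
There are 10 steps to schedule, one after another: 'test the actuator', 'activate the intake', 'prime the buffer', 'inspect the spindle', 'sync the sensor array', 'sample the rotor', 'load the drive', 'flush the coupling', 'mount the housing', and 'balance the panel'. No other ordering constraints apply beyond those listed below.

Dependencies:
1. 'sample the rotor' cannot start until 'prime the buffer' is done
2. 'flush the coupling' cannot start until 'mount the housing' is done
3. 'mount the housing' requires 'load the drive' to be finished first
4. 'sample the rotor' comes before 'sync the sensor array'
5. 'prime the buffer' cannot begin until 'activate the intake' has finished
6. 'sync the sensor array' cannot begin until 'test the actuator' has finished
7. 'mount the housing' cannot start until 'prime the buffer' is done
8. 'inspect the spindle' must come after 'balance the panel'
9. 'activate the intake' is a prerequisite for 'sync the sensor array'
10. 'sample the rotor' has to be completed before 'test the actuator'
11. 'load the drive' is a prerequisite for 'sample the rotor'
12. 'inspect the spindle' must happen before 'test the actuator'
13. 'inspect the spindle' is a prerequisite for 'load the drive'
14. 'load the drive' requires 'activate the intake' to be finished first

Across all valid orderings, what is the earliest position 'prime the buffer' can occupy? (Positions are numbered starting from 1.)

2

Working backwards through the constraints from 'prime the buffer', its only required predecessor is 'activate the intake'.
So at minimum 1 step comes before 'prime the buffer', putting 'prime the buffer' no earlier than position 2. That position is achievable by scheduling exactly that predecessor first.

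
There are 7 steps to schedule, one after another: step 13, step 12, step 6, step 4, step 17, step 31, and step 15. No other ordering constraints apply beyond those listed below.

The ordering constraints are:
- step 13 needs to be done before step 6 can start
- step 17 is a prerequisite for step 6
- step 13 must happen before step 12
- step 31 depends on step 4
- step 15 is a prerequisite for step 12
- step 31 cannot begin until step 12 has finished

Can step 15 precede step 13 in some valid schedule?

Yes

Nothing in the constraints forces step 13 before step 15 — there is no chain from step 13 to step 15.
That means at least one valid schedule has step 15 before step 13.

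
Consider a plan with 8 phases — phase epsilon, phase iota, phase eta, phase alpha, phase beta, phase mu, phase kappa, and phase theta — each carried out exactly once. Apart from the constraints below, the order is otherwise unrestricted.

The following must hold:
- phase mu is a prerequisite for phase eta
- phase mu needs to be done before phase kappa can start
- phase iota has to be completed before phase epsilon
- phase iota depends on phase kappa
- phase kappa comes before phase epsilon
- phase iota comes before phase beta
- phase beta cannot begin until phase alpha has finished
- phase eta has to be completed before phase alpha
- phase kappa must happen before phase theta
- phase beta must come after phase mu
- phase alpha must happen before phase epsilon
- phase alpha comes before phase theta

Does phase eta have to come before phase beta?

Yes

Following the dependencies: phase eta → phase alpha → phase beta.
That forces phase eta before phase beta in every valid schedule.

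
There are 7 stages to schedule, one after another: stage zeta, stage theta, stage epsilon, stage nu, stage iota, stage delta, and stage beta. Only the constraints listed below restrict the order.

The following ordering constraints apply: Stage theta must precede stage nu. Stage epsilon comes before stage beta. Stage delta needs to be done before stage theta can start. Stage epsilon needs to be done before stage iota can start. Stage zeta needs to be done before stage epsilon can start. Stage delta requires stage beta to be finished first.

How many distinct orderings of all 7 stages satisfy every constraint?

Stage zeta is the only stage with nothing required before it, so every ordering starts there.
Systematically extending each partial ordering one stage at a time and counting, there are 5 complete orderings.

5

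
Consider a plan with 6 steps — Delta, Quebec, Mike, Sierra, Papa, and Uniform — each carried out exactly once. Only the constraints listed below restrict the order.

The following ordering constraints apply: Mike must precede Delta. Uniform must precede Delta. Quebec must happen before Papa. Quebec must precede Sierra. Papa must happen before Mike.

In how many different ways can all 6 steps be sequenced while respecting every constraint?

2 steps have no prerequisites (Quebec, Uniform), so any of them could come first.
Systematically extending each partial ordering one step at a time and counting, there are 19 complete orderings.

19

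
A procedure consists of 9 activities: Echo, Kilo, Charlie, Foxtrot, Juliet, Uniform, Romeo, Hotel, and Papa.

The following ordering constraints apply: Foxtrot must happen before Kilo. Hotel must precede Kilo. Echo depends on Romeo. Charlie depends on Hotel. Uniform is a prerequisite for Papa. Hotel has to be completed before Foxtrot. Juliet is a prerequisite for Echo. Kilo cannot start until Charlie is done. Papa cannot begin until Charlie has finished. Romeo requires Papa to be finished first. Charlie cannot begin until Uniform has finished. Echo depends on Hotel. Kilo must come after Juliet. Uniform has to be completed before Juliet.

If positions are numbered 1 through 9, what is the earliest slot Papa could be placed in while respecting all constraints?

4

Working backwards through the constraints from Papa, its full set of required predecessors is Charlie, Uniform, Hotel — 3 of them.
With 3 mandatory predecessors, the earliest Papa can sit is position 3+1 = 4, and placing just those 3 first achieves it.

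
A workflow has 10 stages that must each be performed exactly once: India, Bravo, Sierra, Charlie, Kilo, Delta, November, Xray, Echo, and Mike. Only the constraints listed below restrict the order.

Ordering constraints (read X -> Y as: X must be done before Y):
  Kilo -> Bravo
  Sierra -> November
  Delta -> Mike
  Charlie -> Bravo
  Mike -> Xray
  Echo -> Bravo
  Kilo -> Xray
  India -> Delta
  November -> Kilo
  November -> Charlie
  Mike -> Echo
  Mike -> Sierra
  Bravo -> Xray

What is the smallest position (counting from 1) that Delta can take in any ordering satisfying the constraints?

Working backwards through the constraints from Delta, its only required predecessor is India.
With 1 mandatory predecessor, the earliest Delta can sit is position 1+1 = 2, and placing just that one first achieves it.

2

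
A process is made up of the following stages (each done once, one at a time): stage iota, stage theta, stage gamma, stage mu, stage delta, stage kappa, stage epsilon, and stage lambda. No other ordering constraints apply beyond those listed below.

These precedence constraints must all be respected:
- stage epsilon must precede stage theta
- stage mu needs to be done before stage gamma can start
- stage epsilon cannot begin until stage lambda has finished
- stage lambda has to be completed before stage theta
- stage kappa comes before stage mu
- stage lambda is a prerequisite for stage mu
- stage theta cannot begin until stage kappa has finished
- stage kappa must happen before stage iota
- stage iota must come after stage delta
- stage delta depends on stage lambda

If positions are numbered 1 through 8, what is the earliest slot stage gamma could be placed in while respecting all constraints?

The stages that are forced before stage gamma, directly or transitively, are stage mu, stage kappa, stage lambda. That's 3 stages.
With 3 mandatory predecessors, the earliest stage gamma can sit is position 3+1 = 4, and placing just those 3 first achieves it.

4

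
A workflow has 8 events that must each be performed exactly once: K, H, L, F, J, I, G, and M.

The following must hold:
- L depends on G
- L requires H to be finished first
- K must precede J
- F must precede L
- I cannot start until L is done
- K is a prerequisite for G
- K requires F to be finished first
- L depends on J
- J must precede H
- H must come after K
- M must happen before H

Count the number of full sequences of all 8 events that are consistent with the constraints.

14

The events with no prerequisites are F, M; any of them can be placed first.
Systematically extending each partial ordering one event at a time and counting, there are 14 complete orderings.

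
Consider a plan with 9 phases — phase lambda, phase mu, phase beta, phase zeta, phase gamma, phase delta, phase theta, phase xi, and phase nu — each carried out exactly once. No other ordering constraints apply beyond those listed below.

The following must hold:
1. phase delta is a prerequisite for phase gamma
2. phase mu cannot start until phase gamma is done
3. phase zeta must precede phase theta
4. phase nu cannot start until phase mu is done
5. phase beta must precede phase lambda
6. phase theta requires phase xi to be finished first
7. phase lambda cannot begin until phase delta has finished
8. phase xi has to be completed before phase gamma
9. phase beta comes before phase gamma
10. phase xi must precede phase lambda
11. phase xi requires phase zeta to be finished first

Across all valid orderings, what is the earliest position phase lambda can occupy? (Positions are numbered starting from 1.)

Working backwards through the constraints from phase lambda, its full set of required predecessors is phase beta, phase zeta, phase delta, phase xi — 4 of them.
With 4 mandatory predecessors, the earliest phase lambda can sit is position 4+1 = 5, and placing just those 4 first achieves it.

5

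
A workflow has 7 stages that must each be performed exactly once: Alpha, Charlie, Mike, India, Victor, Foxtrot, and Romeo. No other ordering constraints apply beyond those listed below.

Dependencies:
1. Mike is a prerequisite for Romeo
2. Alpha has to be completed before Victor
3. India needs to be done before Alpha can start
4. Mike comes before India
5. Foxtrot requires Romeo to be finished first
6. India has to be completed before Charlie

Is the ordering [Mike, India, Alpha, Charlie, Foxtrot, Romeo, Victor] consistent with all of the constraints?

The sequence places Foxtrot ahead of Romeo.
That contradicts the constraint that Romeo must precede Foxtrot.

No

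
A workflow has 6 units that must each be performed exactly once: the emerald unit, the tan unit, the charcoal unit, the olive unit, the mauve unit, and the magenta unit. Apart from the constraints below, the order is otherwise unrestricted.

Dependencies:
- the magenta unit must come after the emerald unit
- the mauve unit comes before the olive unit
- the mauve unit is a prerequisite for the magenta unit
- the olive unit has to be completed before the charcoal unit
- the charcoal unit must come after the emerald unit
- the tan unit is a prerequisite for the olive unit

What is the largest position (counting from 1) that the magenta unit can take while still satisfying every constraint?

The magenta unit has no required successors, so nothing stops it from going last (position 6).

6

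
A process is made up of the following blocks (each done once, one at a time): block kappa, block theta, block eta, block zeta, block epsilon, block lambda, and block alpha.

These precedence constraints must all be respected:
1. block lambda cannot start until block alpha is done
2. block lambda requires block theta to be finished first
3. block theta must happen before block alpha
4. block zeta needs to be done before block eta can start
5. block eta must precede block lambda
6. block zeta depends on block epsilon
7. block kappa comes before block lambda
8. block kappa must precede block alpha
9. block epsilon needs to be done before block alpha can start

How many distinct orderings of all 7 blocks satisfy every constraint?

38

3 blocks have no prerequisites (block kappa, block theta, block epsilon), so any of them could come first.
Systematically extending each partial ordering one block at a time and counting, there are 38 complete orderings.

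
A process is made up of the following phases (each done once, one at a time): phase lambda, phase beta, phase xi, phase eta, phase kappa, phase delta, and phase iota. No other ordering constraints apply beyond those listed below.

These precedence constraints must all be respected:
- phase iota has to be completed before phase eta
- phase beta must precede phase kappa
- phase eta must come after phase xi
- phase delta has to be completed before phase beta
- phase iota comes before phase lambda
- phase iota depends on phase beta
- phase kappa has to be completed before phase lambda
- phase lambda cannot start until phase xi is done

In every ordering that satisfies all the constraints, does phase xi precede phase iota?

No

Phase xi and phase iota are not related by any chain of constraints.
There exist valid orderings with phase iota before phase xi, so phase xi is not required to come first.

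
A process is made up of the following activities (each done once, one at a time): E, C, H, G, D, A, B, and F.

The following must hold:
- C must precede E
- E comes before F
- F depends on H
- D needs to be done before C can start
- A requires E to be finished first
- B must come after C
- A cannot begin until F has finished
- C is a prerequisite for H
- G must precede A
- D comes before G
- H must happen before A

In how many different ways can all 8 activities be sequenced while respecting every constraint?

58

D is the only activity with nothing required before it, so every ordering starts there.
Systematically extending each partial ordering one activity at a time and counting, there are 58 complete orderings.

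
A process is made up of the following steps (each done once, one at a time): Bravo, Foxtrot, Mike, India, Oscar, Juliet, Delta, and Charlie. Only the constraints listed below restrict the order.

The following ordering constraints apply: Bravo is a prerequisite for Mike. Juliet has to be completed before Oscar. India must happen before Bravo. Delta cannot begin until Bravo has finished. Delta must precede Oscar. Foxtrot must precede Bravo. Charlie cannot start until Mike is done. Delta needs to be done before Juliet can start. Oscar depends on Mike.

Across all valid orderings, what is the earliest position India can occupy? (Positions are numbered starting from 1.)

No constraint forces any other step before India, so it can be placed first.

1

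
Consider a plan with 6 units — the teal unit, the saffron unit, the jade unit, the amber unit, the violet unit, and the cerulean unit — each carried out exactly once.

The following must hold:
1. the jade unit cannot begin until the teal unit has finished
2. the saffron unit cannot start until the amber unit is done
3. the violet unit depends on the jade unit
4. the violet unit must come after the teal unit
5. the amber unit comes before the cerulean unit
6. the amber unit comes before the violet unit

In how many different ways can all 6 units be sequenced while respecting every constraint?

38

2 units have no prerequisites (the teal unit, the amber unit), so any of them could come first.
Counting all ways to extend the partial order to a total order gives 38.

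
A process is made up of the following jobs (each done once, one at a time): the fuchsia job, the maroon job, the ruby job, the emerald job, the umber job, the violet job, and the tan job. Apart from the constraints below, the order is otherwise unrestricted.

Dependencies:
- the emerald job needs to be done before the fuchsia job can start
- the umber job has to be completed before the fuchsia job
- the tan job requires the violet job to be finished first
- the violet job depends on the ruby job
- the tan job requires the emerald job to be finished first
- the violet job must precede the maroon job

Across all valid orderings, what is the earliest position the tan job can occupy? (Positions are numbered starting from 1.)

Working backwards through the constraints from the tan job, its full set of required predecessors is the ruby job, the emerald job, the violet job — 3 of them.
So at minimum 3 jobs come before the tan job, putting the tan job no earlier than position 4. That position is achievable by scheduling exactly those predecessors first.

4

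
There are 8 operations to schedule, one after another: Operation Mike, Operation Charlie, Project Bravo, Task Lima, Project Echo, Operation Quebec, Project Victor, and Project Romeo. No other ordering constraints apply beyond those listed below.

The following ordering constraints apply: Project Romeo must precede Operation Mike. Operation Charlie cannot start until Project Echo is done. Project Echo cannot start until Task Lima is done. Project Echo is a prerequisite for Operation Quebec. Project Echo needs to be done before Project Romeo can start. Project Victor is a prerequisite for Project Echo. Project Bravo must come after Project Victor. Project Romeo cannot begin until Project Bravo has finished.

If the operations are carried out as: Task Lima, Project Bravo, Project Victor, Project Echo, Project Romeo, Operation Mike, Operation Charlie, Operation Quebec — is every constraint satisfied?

No

Here Project Victor comes after Project Bravo.
But one of the constraints requires Project Victor before Project Bravo, so this ordering violates it.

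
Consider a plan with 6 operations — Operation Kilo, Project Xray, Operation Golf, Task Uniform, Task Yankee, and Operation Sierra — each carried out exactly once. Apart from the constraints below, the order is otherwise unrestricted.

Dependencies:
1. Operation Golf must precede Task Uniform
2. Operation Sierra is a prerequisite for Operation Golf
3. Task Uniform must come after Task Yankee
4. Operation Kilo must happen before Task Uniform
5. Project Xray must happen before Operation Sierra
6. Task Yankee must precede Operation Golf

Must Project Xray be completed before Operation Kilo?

No

Nothing in the constraints links Project Xray and Operation Kilo; they are unordered relative to each other.
So Project Xray can come before Operation Kilo or after — it is not forced.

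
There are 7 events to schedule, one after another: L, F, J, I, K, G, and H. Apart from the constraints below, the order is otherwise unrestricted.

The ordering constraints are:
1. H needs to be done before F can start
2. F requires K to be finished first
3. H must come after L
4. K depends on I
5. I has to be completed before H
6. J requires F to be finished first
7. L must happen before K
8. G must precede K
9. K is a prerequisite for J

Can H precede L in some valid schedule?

The constraints give a chain L → H, which forces L before H.
So no valid ordering can have H before L.

No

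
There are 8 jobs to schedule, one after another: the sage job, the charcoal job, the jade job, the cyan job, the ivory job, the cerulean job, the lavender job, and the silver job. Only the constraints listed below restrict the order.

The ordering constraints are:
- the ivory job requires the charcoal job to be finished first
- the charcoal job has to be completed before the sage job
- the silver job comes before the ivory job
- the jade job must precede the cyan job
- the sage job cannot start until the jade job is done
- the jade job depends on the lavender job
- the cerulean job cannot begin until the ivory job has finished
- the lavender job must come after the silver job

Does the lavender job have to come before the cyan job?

Yes

There is a constraint chain the lavender job → the jade job → the cyan job.
That forces the lavender job before the cyan job in every valid schedule.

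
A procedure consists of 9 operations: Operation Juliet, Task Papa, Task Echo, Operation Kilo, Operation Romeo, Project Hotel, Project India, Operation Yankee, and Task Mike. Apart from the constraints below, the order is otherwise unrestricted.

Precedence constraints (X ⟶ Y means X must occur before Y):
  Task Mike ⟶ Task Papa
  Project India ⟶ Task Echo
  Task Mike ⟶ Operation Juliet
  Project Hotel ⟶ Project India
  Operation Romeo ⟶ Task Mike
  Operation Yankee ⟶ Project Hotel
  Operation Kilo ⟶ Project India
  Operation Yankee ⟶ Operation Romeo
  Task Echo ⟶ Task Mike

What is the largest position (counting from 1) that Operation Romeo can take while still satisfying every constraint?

6

Every operation that must follow Operation Romeo has to come after it. Tracing all chains starting from Operation Romeo, those operations are: Operation Juliet, Task Papa, Task Mike — 3 in total.
So at least 3 operations follow Operation Romeo, putting Operation Romeo no later than position 6. That position is achievable by scheduling everything else first.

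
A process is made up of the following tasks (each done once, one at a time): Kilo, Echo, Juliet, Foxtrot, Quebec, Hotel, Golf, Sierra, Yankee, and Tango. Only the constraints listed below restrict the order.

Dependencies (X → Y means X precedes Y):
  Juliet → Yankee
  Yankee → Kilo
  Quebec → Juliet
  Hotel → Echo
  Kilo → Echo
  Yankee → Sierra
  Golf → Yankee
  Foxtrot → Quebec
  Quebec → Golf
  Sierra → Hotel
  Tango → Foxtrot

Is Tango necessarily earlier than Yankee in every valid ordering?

Chaining the stated constraints: Tango → Foxtrot → Quebec → Juliet → Yankee.
Hence Tango necessarily comes before Yankee.

Yes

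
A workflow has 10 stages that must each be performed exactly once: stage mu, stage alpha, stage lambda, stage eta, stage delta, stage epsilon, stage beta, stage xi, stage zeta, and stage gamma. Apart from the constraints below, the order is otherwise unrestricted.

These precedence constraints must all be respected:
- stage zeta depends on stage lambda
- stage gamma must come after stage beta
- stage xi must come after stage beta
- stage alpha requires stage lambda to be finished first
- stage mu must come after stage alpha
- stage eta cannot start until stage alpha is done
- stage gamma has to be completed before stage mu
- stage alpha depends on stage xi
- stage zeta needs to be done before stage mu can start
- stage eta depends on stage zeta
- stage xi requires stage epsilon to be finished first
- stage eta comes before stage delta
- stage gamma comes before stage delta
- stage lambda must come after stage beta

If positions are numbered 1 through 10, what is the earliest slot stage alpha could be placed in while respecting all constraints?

5

Working backwards through the constraints from stage alpha, its full set of required predecessors is stage lambda, stage epsilon, stage beta, stage xi — 4 of them.
So at minimum 4 stages come before stage alpha, putting stage alpha no earlier than position 5. That position is achievable by scheduling exactly those predecessors first.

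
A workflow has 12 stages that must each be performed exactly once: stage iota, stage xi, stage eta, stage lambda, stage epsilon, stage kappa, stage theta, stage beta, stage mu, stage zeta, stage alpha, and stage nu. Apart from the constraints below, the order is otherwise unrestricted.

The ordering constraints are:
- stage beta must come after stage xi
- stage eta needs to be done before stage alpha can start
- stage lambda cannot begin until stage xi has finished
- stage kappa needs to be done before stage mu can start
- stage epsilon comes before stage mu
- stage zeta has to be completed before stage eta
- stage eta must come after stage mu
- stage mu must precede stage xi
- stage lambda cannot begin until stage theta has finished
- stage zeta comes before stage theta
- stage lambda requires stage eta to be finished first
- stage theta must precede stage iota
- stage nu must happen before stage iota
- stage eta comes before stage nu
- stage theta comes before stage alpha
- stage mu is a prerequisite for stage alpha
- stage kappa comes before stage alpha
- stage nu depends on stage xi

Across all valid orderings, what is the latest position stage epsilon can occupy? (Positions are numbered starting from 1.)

Every stage that must follow stage epsilon has to come after it. Tracing all chains starting from stage epsilon, those stages are: stage iota, stage xi, stage eta, stage lambda, stage beta, stage mu, stage alpha, stage nu — 8 in total.
So at least 8 stages follow stage epsilon, putting stage epsilon no later than position 4. That position is achievable by scheduling everything else first.

4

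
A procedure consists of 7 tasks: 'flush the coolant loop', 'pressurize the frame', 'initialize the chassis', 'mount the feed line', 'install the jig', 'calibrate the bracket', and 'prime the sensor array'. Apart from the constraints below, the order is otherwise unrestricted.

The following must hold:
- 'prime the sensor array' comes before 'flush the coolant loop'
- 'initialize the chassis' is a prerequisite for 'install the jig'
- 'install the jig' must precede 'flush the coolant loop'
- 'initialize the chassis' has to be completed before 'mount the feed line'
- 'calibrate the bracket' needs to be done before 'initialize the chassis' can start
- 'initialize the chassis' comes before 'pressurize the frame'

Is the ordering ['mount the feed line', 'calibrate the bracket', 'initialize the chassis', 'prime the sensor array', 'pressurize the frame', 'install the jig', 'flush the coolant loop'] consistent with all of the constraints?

In the proposed order, 'mount the feed line' appears before 'initialize the chassis'.
Since 'initialize the chassis' is required before 'mount the feed line', the ordering is invalid.

No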